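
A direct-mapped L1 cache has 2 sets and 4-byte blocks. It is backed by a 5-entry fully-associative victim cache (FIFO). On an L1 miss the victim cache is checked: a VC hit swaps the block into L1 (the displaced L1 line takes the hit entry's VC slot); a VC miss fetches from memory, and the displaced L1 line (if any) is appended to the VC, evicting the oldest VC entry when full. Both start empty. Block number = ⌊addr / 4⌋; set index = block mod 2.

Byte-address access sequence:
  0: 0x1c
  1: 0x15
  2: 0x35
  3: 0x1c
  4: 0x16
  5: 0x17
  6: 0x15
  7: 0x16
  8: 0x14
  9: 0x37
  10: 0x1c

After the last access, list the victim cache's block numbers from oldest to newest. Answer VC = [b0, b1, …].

#0 0x1c→b7/s1 MISS; vc=[]
#1 0x15→b5/s1 MISS; vc=[7]
#2 0x35→b13/s1 MISS; vc=[7,5]
#3 0x1c→b7/s1 VC-HIT; vc=[13,5]
#4 0x16→b5/s1 VC-HIT; vc=[13,7]
#5 0x17→b5/s1 L1-HIT; vc=[13,7]
#6 0x15→b5/s1 L1-HIT; vc=[13,7]
#7 0x16→b5/s1 L1-HIT; vc=[13,7]
#8 0x14→b5/s1 L1-HIT; vc=[13,7]
#9 0x37→b13/s1 VC-HIT; vc=[5,7]
#10 0x1c→b7/s1 VC-HIT; vc=[5,13]

VC = [5, 13]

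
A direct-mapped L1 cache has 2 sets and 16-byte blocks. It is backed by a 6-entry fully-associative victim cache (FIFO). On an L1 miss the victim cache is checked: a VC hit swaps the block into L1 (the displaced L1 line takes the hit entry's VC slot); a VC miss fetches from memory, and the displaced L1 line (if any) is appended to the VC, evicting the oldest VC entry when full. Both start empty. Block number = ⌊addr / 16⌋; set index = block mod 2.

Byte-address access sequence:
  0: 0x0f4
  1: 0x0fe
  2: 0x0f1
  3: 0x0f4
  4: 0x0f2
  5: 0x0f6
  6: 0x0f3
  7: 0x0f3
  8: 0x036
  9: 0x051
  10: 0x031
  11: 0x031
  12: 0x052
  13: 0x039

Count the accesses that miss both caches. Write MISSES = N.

  [0] addr=0xf4 blk=15 s=1: MISS | VC []
  [1] addr=0xfe blk=15 s=1: L1-HIT | VC []
  [2] addr=0xf1 blk=15 s=1: L1-HIT | VC []
  [3] addr=0xf4 blk=15 s=1: L1-HIT | VC []
  [4] addr=0xf2 blk=15 s=1: L1-HIT | VC []
  [5] addr=0xf6 blk=15 s=1: L1-HIT | VC []
  [6] addr=0xf3 blk=15 s=1: L1-HIT | VC []
  [7] addr=0xf3 blk=15 s=1: L1-HIT | VC []
  [8] addr=0x36 blk=3 s=1: MISS | VC [15]
  [9] addr=0x51 blk=5 s=1: MISS | VC [15, 3]
  [10] addr=0x31 blk=3 s=1: VC-HIT | VC [15, 5]
  [11] addr=0x31 blk=3 s=1: L1-HIT | VC [15, 5]
  [12] addr=0x52 blk=5 s=1: VC-HIT | VC [15, 3]
  [13] addr=0x39 blk=3 s=1: VC-HIT | VC [15, 5]

MISSES = 3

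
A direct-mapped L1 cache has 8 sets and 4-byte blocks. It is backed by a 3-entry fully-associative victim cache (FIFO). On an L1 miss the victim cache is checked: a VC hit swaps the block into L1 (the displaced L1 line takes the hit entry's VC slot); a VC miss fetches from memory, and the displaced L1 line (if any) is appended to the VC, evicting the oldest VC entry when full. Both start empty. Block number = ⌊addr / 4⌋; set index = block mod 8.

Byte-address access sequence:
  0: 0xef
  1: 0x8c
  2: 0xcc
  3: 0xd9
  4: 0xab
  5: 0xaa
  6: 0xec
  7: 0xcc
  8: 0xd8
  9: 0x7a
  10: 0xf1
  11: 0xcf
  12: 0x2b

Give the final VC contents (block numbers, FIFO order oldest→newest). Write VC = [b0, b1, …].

VC = [35, 54, 42]

#0 0xef→b59/s3 MISS; vc=[]
#1 0x8c→b35/s3 MISS; vc=[59]
#2 0xcc→b51/s3 MISS; vc=[59,35]
#3 0xd9→b54/s6 MISS; vc=[59,35]
#4 0xab→b42/s2 MISS; vc=[59,35]
#5 0xaa→b42/s2 L1-HIT; vc=[59,35]
#6 0xec→b59/s3 VC-HIT; vc=[51,35]
#7 0xcc→b51/s3 VC-HIT; vc=[59,35]
#8 0xd8→b54/s6 L1-HIT; vc=[59,35]
#9 0x7a→b30/s6 MISS; vc=[59,35,54]
#10 0xf1→b60/s4 MISS; vc=[59,35,54]
#11 0xcf→b51/s3 L1-HIT; vc=[59,35,54]
#12 0x2b→b10/s2 MISS; vc=[35,54,42]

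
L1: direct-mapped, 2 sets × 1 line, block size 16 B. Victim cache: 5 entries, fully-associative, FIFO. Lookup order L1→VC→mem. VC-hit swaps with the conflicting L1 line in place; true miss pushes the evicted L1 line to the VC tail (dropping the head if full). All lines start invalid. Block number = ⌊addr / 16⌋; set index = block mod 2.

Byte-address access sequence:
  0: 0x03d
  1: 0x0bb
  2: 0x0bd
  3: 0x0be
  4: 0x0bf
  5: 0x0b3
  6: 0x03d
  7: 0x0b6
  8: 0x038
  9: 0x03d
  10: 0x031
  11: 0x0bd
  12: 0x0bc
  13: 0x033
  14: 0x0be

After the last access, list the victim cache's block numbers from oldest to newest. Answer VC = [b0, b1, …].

VC = [3]

0: 0x3d (blk 3, set 1) → MISS  vc=[]
1: 0xbb (blk 11, set 1) → MISS  vc=[3]
2: 0xbd (blk 11, set 1) → L1-HIT  vc=[3]
3: 0xbe (blk 11, set 1) → L1-HIT  vc=[3]
4: 0xbf (blk 11, set 1) → L1-HIT  vc=[3]
5: 0xb3 (blk 11, set 1) → L1-HIT  vc=[3]
6: 0x3d (blk 3, set 1) → VC-HIT  vc=[11]
7: 0xb6 (blk 11, set 1) → VC-HIT  vc=[3]
8: 0x38 (blk 3, set 1) → VC-HIT  vc=[11]
9: 0x3d (blk 3, set 1) → L1-HIT  vc=[11]
10: 0x31 (blk 3, set 1) → L1-HIT  vc=[11]
11: 0xbd (blk 11, set 1) → VC-HIT  vc=[3]
12: 0xbc (blk 11, set 1) → L1-HIT  vc=[3]
13: 0x33 (blk 3, set 1) → VC-HIT  vc=[11]
14: 0xbe (blk 11, set 1) → VC-HIT  vc=[3]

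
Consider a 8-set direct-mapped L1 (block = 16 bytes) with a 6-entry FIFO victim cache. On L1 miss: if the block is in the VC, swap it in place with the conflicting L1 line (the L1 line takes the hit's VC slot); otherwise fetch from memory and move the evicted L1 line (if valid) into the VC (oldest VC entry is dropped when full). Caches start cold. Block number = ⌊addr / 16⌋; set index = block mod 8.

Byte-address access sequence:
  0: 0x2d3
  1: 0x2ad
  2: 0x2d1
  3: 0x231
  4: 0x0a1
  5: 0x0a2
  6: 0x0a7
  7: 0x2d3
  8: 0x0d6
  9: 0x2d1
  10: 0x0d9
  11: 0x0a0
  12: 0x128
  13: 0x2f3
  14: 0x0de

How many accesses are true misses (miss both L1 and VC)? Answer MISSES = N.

  [0] addr=0x2d3 blk=45 s=5: MISS | VC []
  [1] addr=0x2ad blk=42 s=2: MISS | VC []
  [2] addr=0x2d1 blk=45 s=5: L1-HIT | VC []
  [3] addr=0x231 blk=35 s=3: MISS | VC []
  [4] addr=0xa1 blk=10 s=2: MISS | VC [42]
  [5] addr=0xa2 blk=10 s=2: L1-HIT | VC [42]
  [6] addr=0xa7 blk=10 s=2: L1-HIT | VC [42]
  [7] addr=0x2d3 blk=45 s=5: L1-HIT | VC [42]
  [8] addr=0xd6 blk=13 s=5: MISS | VC [42, 45]
  [9] addr=0x2d1 blk=45 s=5: VC-HIT | VC [42, 13]
  [10] addr=0xd9 blk=13 s=5: VC-HIT | VC [42, 45]
  [11] addr=0xa0 blk=10 s=2: L1-HIT | VC [42, 45]
  [12] addr=0x128 blk=18 s=2: MISS | VC [42, 45, 10]
  [13] addr=0x2f3 blk=47 s=7: MISS | VC [42, 45, 10]
  [14] addr=0xde blk=13 s=5: L1-HIT | VC [42, 45, 10]

MISSES = 7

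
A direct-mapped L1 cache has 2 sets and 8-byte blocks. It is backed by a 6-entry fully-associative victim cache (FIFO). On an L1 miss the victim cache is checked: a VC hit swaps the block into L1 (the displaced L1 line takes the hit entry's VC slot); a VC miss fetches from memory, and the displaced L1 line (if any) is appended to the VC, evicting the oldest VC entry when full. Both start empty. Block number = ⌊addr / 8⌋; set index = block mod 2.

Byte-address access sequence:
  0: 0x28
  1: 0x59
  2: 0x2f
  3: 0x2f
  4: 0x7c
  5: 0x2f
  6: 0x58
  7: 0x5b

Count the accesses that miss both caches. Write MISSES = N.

MISSES = 3

#0 0x28→b5/s1 MISS; vc=[]
#1 0x59→b11/s1 MISS; vc=[5]
#2 0x2f→b5/s1 VC-HIT; vc=[11]
#3 0x2f→b5/s1 L1-HIT; vc=[11]
#4 0x7c→b15/s1 MISS; vc=[11,5]
#5 0x2f→b5/s1 VC-HIT; vc=[11,15]
#6 0x58→b11/s1 VC-HIT; vc=[5,15]
#7 0x5b→b11/s1 L1-HIT; vc=[5,15]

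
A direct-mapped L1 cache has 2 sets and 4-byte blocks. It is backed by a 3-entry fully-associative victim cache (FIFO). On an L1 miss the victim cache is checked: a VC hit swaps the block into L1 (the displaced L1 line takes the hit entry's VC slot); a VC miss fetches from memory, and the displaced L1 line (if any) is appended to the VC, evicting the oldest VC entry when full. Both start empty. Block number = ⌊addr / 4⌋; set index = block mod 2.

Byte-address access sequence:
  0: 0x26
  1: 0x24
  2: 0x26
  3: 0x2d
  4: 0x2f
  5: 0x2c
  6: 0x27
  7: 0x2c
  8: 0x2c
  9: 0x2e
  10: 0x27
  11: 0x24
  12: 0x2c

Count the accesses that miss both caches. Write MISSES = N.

MISSES = 2

  [0] addr=0x26 blk=9 s=1: MISS | VC []
  [1] addr=0x24 blk=9 s=1: L1-HIT | VC []
  [2] addr=0x26 blk=9 s=1: L1-HIT | VC []
  [3] addr=0x2d blk=11 s=1: MISS | VC [9]
  [4] addr=0x2f blk=11 s=1: L1-HIT | VC [9]
  [5] addr=0x2c blk=11 s=1: L1-HIT | VC [9]
  [6] addr=0x27 blk=9 s=1: VC-HIT | VC [11]
  [7] addr=0x2c blk=11 s=1: VC-HIT | VC [9]
  [8] addr=0x2c blk=11 s=1: L1-HIT | VC [9]
  [9] addr=0x2e blk=11 s=1: L1-HIT | VC [9]
  [10] addr=0x27 blk=9 s=1: VC-HIT | VC [11]
  [11] addr=0x24 blk=9 s=1: L1-HIT | VC [11]
  [12] addr=0x2c blk=11 s=1: VC-HIT | VC [9]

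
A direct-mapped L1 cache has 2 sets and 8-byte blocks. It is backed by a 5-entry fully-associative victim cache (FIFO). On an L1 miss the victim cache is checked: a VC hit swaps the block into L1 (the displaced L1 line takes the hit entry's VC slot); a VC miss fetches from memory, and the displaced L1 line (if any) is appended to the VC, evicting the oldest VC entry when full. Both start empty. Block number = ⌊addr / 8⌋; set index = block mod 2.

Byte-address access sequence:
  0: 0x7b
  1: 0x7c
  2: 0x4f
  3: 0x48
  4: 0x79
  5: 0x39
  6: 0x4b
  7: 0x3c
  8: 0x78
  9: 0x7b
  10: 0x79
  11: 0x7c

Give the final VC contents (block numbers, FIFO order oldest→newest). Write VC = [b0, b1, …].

VC = [9, 7]

#0 0x7b→b15/s1 MISS; vc=[]
#1 0x7c→b15/s1 L1-HIT; vc=[]
#2 0x4f→b9/s1 MISS; vc=[15]
#3 0x48→b9/s1 L1-HIT; vc=[15]
#4 0x79→b15/s1 VC-HIT; vc=[9]
#5 0x39→b7/s1 MISS; vc=[9,15]
#6 0x4b→b9/s1 VC-HIT; vc=[7,15]
#7 0x3c→b7/s1 VC-HIT; vc=[9,15]
#8 0x78→b15/s1 VC-HIT; vc=[9,7]
#9 0x7b→b15/s1 L1-HIT; vc=[9,7]
#10 0x79→b15/s1 L1-HIT; vc=[9,7]
#11 0x7c→b15/s1 L1-HIT; vc=[9,7]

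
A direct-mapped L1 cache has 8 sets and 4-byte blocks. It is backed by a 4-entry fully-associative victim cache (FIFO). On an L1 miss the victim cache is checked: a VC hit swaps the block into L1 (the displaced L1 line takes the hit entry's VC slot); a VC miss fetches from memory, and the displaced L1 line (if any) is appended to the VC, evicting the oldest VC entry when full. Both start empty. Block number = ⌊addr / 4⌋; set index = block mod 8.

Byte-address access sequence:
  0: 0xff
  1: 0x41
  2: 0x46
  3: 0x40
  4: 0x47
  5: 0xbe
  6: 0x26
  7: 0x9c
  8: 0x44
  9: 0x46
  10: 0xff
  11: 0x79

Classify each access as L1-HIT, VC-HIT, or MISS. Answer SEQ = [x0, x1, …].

0: 0xff (blk 63, set 7) → MISS  vc=[]
1: 0x41 (blk 16, set 0) → MISS  vc=[]
2: 0x46 (blk 17, set 1) → MISS  vc=[]
3: 0x40 (blk 16, set 0) → L1-HIT  vc=[]
4: 0x47 (blk 17, set 1) → L1-HIT  vc=[]
5: 0xbe (blk 47, set 7) → MISS  vc=[63]
6: 0x26 (blk 9, set 1) → MISS  vc=[63, 17]
7: 0x9c (blk 39, set 7) → MISS  vc=[63, 17, 47]
8: 0x44 (blk 17, set 1) → VC-HIT  vc=[63, 9, 47]
9: 0x46 (blk 17, set 1) → L1-HIT  vc=[63, 9, 47]
10: 0xff (blk 63, set 7) → VC-HIT  vc=[39, 9, 47]
11: 0x79 (blk 30, set 6) → MISS  vc=[39, 9, 47]

SEQ = [MISS, MISS, MISS, L1-HIT, L1-HIT, MISS, MISS, MISS, VC-HIT, L1-HIT, VC-HIT, MISS]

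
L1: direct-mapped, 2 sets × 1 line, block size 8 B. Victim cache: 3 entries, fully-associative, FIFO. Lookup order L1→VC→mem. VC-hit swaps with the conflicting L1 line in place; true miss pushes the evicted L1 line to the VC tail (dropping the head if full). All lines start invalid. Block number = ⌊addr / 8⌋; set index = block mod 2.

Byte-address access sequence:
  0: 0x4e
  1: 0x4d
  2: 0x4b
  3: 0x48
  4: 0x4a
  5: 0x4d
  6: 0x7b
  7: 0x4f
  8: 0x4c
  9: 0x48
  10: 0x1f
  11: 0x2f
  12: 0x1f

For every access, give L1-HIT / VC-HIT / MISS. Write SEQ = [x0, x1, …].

0: 0x4e (blk 9, set 1) → MISS  vc=[]
1: 0x4d (blk 9, set 1) → L1-HIT  vc=[]
2: 0x4b (blk 9, set 1) → L1-HIT  vc=[]
3: 0x48 (blk 9, set 1) → L1-HIT  vc=[]
4: 0x4a (blk 9, set 1) → L1-HIT  vc=[]
5: 0x4d (blk 9, set 1) → L1-HIT  vc=[]
6: 0x7b (blk 15, set 1) → MISS  vc=[9]
7: 0x4f (blk 9, set 1) → VC-HIT  vc=[15]
8: 0x4c (blk 9, set 1) → L1-HIT  vc=[15]
9: 0x48 (blk 9, set 1) → L1-HIT  vc=[15]
10: 0x1f (blk 3, set 1) → MISS  vc=[15, 9]
11: 0x2f (blk 5, set 1) → MISS  vc=[15, 9, 3]
12: 0x1f (blk 3, set 1) → VC-HIT  vc=[15, 9, 5]

SEQ = [MISS, L1-HIT, L1-HIT, L1-HIT, L1-HIT, L1-HIT, MISS, VC-HIT, L1-HIT, L1-HIT, MISS, MISS, VC-HIT]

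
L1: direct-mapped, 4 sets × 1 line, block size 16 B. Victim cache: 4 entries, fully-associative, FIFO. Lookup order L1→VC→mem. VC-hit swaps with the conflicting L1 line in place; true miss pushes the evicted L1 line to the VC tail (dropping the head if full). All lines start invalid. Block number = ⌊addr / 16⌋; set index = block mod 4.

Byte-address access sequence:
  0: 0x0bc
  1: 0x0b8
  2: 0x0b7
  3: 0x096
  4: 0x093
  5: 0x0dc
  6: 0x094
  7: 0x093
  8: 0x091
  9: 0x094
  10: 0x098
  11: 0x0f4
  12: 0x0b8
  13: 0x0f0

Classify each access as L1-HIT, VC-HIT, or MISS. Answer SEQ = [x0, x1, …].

SEQ = [MISS, L1-HIT, L1-HIT, MISS, L1-HIT, MISS, VC-HIT, L1-HIT, L1-HIT, L1-HIT, L1-HIT, MISS, VC-HIT, VC-HIT]

0: 0xbc (blk 11, set 3) → MISS  vc=[]
1: 0xb8 (blk 11, set 3) → L1-HIT  vc=[]
2: 0xb7 (blk 11, set 3) → L1-HIT  vc=[]
3: 0x96 (blk 9, set 1) → MISS  vc=[]
4: 0x93 (blk 9, set 1) → L1-HIT  vc=[]
5: 0xdc (blk 13, set 1) → MISS  vc=[9]
6: 0x94 (blk 9, set 1) → VC-HIT  vc=[13]
7: 0x93 (blk 9, set 1) → L1-HIT  vc=[13]
8: 0x91 (blk 9, set 1) → L1-HIT  vc=[13]
9: 0x94 (blk 9, set 1) → L1-HIT  vc=[13]
10: 0x98 (blk 9, set 1) → L1-HIT  vc=[13]
11: 0xf4 (blk 15, set 3) → MISS  vc=[13, 11]
12: 0xb8 (blk 11, set 3) → VC-HIT  vc=[13, 15]
13: 0xf0 (blk 15, set 3) → VC-HIT  vc=[13, 11]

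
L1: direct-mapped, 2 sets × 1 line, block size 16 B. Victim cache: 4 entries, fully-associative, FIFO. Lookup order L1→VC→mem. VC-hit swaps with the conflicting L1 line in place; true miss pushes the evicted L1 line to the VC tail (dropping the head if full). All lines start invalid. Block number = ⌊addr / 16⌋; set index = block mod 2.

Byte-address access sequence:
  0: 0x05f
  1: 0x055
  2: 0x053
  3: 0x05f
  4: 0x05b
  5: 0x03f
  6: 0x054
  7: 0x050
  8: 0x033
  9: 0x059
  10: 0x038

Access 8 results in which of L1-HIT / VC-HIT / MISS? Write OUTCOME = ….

  [0] addr=0x5f blk=5 s=1: MISS | VC []
  [1] addr=0x55 blk=5 s=1: L1-HIT | VC []
  [2] addr=0x53 blk=5 s=1: L1-HIT | VC []
  [3] addr=0x5f blk=5 s=1: L1-HIT | VC []
  [4] addr=0x5b blk=5 s=1: L1-HIT | VC []
  [5] addr=0x3f blk=3 s=1: MISS | VC [5]
  [6] addr=0x54 blk=5 s=1: VC-HIT | VC [3]
  [7] addr=0x50 blk=5 s=1: L1-HIT | VC [3]
  [8] addr=0x33 blk=3 s=1: VC-HIT | VC [5]
  [9] addr=0x59 blk=5 s=1: VC-HIT | VC [3]
  [10] addr=0x38 blk=3 s=1: VC-HIT | VC [5]

OUTCOME = VC-HIT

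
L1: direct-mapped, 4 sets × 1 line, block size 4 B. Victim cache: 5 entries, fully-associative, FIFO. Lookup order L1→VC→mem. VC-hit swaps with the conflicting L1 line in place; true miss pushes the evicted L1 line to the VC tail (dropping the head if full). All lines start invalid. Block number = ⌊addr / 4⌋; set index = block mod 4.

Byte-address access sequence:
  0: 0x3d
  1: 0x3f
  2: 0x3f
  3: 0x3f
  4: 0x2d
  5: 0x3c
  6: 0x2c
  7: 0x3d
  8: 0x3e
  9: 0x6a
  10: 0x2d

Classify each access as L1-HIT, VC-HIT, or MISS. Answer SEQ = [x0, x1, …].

SEQ = [MISS, L1-HIT, L1-HIT, L1-HIT, MISS, VC-HIT, VC-HIT, VC-HIT, L1-HIT, MISS, VC-HIT]

  [0] addr=0x3d blk=15 s=3: MISS | VC []
  [1] addr=0x3f blk=15 s=3: L1-HIT | VC []
  [2] addr=0x3f blk=15 s=3: L1-HIT | VC []
  [3] addr=0x3f blk=15 s=3: L1-HIT | VC []
  [4] addr=0x2d blk=11 s=3: MISS | VC [15]
  [5] addr=0x3c blk=15 s=3: VC-HIT | VC [11]
  [6] addr=0x2c blk=11 s=3: VC-HIT | VC [15]
  [7] addr=0x3d blk=15 s=3: VC-HIT | VC [11]
  [8] addr=0x3e blk=15 s=3: L1-HIT | VC [11]
  [9] addr=0x6a blk=26 s=2: MISS | VC [11]
  [10] addr=0x2d blk=11 s=3: VC-HIT | VC [15]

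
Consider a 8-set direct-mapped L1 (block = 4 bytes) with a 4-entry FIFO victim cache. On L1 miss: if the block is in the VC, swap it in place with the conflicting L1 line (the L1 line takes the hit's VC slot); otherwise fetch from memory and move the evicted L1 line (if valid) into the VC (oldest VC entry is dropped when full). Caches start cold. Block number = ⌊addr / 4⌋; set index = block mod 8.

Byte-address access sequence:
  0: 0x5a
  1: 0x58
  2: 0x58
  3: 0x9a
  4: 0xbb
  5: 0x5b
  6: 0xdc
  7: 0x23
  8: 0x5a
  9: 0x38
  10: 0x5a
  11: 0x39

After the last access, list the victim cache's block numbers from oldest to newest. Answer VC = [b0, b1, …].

#0 0x5a→b22/s6 MISS; vc=[]
#1 0x58→b22/s6 L1-HIT; vc=[]
#2 0x58→b22/s6 L1-HIT; vc=[]
#3 0x9a→b38/s6 MISS; vc=[22]
#4 0xbb→b46/s6 MISS; vc=[22,38]
#5 0x5b→b22/s6 VC-HIT; vc=[46,38]
#6 0xdc→b55/s7 MISS; vc=[46,38]
#7 0x23→b8/s0 MISS; vc=[46,38]
#8 0x5a→b22/s6 L1-HIT; vc=[46,38]
#9 0x38→b14/s6 MISS; vc=[46,38,22]
#10 0x5a→b22/s6 VC-HIT; vc=[46,38,14]
#11 0x39→b14/s6 VC-HIT; vc=[46,38,22]

VC = [46, 38, 22]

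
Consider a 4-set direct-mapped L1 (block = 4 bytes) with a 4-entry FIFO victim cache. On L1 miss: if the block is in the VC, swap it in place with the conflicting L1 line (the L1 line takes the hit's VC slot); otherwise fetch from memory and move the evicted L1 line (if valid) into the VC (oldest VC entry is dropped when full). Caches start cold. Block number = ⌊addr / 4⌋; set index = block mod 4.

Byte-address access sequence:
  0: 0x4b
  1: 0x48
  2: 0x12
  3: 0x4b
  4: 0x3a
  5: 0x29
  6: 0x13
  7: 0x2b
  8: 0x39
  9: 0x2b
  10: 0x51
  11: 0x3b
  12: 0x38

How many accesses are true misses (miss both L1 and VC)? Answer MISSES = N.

  [0] addr=0x4b blk=18 s=2: MISS | VC []
  [1] addr=0x48 blk=18 s=2: L1-HIT | VC []
  [2] addr=0x12 blk=4 s=0: MISS | VC []
  [3] addr=0x4b blk=18 s=2: L1-HIT | VC []
  [4] addr=0x3a blk=14 s=2: MISS | VC [18]
  [5] addr=0x29 blk=10 s=2: MISS | VC [18, 14]
  [6] addr=0x13 blk=4 s=0: L1-HIT | VC [18, 14]
  [7] addr=0x2b blk=10 s=2: L1-HIT | VC [18, 14]
  [8] addr=0x39 blk=14 s=2: VC-HIT | VC [18, 10]
  [9] addr=0x2b blk=10 s=2: VC-HIT | VC [18, 14]
  [10] addr=0x51 blk=20 s=0: MISS | VC [18, 14, 4]
  [11] addr=0x3b blk=14 s=2: VC-HIT | VC [18, 10, 4]
  [12] addr=0x38 blk=14 s=2: L1-HIT | VC [18, 10, 4]

MISSES = 5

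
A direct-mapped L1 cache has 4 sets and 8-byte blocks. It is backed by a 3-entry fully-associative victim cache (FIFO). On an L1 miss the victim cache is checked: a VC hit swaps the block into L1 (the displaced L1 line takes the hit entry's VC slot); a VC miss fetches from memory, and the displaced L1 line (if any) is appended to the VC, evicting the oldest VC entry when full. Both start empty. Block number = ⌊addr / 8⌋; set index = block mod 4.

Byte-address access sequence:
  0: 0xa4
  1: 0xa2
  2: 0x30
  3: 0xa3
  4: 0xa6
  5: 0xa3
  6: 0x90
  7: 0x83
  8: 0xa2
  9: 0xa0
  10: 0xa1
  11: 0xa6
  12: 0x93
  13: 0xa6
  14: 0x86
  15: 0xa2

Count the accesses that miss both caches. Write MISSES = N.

MISSES = 4

#0 0xa4→b20/s0 MISS; vc=[]
#1 0xa2→b20/s0 L1-HIT; vc=[]
#2 0x30→b6/s2 MISS; vc=[]
#3 0xa3→b20/s0 L1-HIT; vc=[]
#4 0xa6→b20/s0 L1-HIT; vc=[]
#5 0xa3→b20/s0 L1-HIT; vc=[]
#6 0x90→b18/s2 MISS; vc=[6]
#7 0x83→b16/s0 MISS; vc=[6,20]
#8 0xa2→b20/s0 VC-HIT; vc=[6,16]
#9 0xa0→b20/s0 L1-HIT; vc=[6,16]
#10 0xa1→b20/s0 L1-HIT; vc=[6,16]
#11 0xa6→b20/s0 L1-HIT; vc=[6,16]
#12 0x93→b18/s2 L1-HIT; vc=[6,16]
#13 0xa6→b20/s0 L1-HIT; vc=[6,16]
#14 0x86→b16/s0 VC-HIT; vc=[6,20]
#15 0xa2→b20/s0 VC-HIT; vc=[6,16]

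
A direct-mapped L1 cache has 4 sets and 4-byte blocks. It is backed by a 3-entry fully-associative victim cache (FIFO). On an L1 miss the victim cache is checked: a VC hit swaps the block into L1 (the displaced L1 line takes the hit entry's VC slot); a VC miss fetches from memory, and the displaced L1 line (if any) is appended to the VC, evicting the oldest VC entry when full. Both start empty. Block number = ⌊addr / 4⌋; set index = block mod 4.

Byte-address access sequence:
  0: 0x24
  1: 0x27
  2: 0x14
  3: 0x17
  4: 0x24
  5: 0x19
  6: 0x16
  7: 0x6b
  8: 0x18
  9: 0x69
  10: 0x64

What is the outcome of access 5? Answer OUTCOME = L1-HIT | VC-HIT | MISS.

#0 0x24→b9/s1 MISS; vc=[]
#1 0x27→b9/s1 L1-HIT; vc=[]
#2 0x14→b5/s1 MISS; vc=[9]
#3 0x17→b5/s1 L1-HIT; vc=[9]
#4 0x24→b9/s1 VC-HIT; vc=[5]
#5 0x19→b6/s2 MISS; vc=[5]
#6 0x16→b5/s1 VC-HIT; vc=[9]
#7 0x6b→b26/s2 MISS; vc=[9,6]
#8 0x18→b6/s2 VC-HIT; vc=[9,26]
#9 0x69→b26/s2 VC-HIT; vc=[9,6]
#10 0x64→b25/s1 MISS; vc=[9,6,5]

OUTCOME = MISS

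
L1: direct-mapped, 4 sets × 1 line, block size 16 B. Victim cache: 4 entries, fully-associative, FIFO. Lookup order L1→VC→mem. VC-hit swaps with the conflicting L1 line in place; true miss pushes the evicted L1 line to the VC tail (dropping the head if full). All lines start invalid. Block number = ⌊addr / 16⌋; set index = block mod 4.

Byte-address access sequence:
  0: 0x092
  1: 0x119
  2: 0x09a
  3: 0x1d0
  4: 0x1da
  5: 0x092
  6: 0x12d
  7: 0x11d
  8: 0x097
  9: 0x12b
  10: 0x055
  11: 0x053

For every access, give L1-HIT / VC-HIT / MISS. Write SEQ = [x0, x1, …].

SEQ = [MISS, MISS, VC-HIT, MISS, L1-HIT, VC-HIT, MISS, VC-HIT, VC-HIT, L1-HIT, MISS, L1-HIT]

0: 0x92 (blk 9, set 1) → MISS  vc=[]
1: 0x119 (blk 17, set 1) → MISS  vc=[9]
2: 0x9a (blk 9, set 1) → VC-HIT  vc=[17]
3: 0x1d0 (blk 29, set 1) → MISS  vc=[17, 9]
4: 0x1da (blk 29, set 1) → L1-HIT  vc=[17, 9]
5: 0x92 (blk 9, set 1) → VC-HIT  vc=[17, 29]
6: 0x12d (blk 18, set 2) → MISS  vc=[17, 29]
7: 0x11d (blk 17, set 1) → VC-HIT  vc=[9, 29]
8: 0x97 (blk 9, set 1) → VC-HIT  vc=[17, 29]
9: 0x12b (blk 18, set 2) → L1-HIT  vc=[17, 29]
10: 0x55 (blk 5, set 1) → MISS  vc=[17, 29, 9]
11: 0x53 (blk 5, set 1) → L1-HIT  vc=[17, 29, 9]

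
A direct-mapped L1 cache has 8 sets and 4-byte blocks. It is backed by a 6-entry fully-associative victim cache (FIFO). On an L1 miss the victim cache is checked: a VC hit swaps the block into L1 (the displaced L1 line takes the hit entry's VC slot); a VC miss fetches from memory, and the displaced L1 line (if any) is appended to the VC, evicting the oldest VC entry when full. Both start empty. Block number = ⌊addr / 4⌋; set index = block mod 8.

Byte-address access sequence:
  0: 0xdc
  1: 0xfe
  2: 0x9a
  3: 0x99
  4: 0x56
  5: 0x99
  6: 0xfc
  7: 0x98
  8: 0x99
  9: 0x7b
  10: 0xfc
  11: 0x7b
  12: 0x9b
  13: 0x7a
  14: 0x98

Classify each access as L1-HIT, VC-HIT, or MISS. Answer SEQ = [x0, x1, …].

SEQ = [MISS, MISS, MISS, L1-HIT, MISS, L1-HIT, L1-HIT, L1-HIT, L1-HIT, MISS, L1-HIT, L1-HIT, VC-HIT, VC-HIT, VC-HIT]

  [0] addr=0xdc blk=55 s=7: MISS | VC []
  [1] addr=0xfe blk=63 s=7: MISS | VC [55]
  [2] addr=0x9a blk=38 s=6: MISS | VC [55]
  [3] addr=0x99 blk=38 s=6: L1-HIT | VC [55]
  [4] addr=0x56 blk=21 s=5: MISS | VC [55]
  [5] addr=0x99 blk=38 s=6: L1-HIT | VC [55]
  [6] addr=0xfc blk=63 s=7: L1-HIT | VC [55]
  [7] addr=0x98 blk=38 s=6: L1-HIT | VC [55]
  [8] addr=0x99 blk=38 s=6: L1-HIT | VC [55]
  [9] addr=0x7b blk=30 s=6: MISS | VC [55, 38]
  [10] addr=0xfc blk=63 s=7: L1-HIT | VC [55, 38]
  [11] addr=0x7b blk=30 s=6: L1-HIT | VC [55, 38]
  [12] addr=0x9b blk=38 s=6: VC-HIT | VC [55, 30]
  [13] addr=0x7a blk=30 s=6: VC-HIT | VC [55, 38]
  [14] addr=0x98 blk=38 s=6: VC-HIT | VC [55, 30]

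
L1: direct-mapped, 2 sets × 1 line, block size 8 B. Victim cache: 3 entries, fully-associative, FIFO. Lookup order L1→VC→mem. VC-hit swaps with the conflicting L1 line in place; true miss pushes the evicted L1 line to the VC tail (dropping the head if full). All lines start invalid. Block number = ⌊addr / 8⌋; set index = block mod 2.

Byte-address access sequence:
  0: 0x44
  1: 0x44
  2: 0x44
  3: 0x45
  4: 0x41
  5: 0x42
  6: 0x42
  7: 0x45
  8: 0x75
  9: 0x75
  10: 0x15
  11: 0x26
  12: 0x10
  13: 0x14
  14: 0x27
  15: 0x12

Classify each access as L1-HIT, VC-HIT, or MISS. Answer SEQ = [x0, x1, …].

#0 0x44→b8/s0 MISS; vc=[]
#1 0x44→b8/s0 L1-HIT; vc=[]
#2 0x44→b8/s0 L1-HIT; vc=[]
#3 0x45→b8/s0 L1-HIT; vc=[]
#4 0x41→b8/s0 L1-HIT; vc=[]
#5 0x42→b8/s0 L1-HIT; vc=[]
#6 0x42→b8/s0 L1-HIT; vc=[]
#7 0x45→b8/s0 L1-HIT; vc=[]
#8 0x75→b14/s0 MISS; vc=[8]
#9 0x75→b14/s0 L1-HIT; vc=[8]
#10 0x15→b2/s0 MISS; vc=[8,14]
#11 0x26→b4/s0 MISS; vc=[8,14,2]
#12 0x10→b2/s0 VC-HIT; vc=[8,14,4]
#13 0x14→b2/s0 L1-HIT; vc=[8,14,4]
#14 0x27→b4/s0 VC-HIT; vc=[8,14,2]
#15 0x12→b2/s0 VC-HIT; vc=[8,14,4]

SEQ = [MISS, L1-HIT, L1-HIT, L1-HIT, L1-HIT, L1-HIT, L1-HIT, L1-HIT, MISS, L1-HIT, MISS, MISS, VC-HIT, L1-HIT, VC-HIT, VC-HIT]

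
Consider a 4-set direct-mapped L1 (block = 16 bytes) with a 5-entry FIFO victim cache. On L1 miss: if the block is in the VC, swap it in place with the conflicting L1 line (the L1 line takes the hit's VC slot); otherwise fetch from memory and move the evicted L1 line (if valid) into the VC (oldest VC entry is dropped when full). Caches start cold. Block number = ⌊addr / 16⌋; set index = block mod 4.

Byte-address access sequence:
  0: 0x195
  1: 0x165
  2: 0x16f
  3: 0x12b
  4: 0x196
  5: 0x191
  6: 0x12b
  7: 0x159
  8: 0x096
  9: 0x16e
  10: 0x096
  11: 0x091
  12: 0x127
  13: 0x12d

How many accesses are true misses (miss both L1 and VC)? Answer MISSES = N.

MISSES = 5

#0 0x195→b25/s1 MISS; vc=[]
#1 0x165→b22/s2 MISS; vc=[]
#2 0x16f→b22/s2 L1-HIT; vc=[]
#3 0x12b→b18/s2 MISS; vc=[22]
#4 0x196→b25/s1 L1-HIT; vc=[22]
#5 0x191→b25/s1 L1-HIT; vc=[22]
#6 0x12b→b18/s2 L1-HIT; vc=[22]
#7 0x159→b21/s1 MISS; vc=[22,25]
#8 0x96→b9/s1 MISS; vc=[22,25,21]
#9 0x16e→b22/s2 VC-HIT; vc=[18,25,21]
#10 0x96→b9/s1 L1-HIT; vc=[18,25,21]
#11 0x91→b9/s1 L1-HIT; vc=[18,25,21]
#12 0x127→b18/s2 VC-HIT; vc=[22,25,21]
#13 0x12d→b18/s2 L1-HIT; vc=[22,25,21]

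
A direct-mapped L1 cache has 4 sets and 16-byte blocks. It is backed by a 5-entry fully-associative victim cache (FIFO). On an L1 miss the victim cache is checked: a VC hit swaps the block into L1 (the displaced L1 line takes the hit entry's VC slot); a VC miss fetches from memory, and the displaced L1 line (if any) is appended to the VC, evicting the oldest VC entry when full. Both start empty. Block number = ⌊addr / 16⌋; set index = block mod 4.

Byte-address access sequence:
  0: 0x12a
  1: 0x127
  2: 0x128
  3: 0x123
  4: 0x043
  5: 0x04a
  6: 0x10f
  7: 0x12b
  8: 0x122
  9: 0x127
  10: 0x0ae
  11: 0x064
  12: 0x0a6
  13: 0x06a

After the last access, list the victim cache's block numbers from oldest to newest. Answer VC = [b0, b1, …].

0: 0x12a (blk 18, set 2) → MISS  vc=[]
1: 0x127 (blk 18, set 2) → L1-HIT  vc=[]
2: 0x128 (blk 18, set 2) → L1-HIT  vc=[]
3: 0x123 (blk 18, set 2) → L1-HIT  vc=[]
4: 0x43 (blk 4, set 0) → MISS  vc=[]
5: 0x4a (blk 4, set 0) → L1-HIT  vc=[]
6: 0x10f (blk 16, set 0) → MISS  vc=[4]
7: 0x12b (blk 18, set 2) → L1-HIT  vc=[4]
8: 0x122 (blk 18, set 2) → L1-HIT  vc=[4]
9: 0x127 (blk 18, set 2) → L1-HIT  vc=[4]
10: 0xae (blk 10, set 2) → MISS  vc=[4, 18]
11: 0x64 (blk 6, set 2) → MISS  vc=[4, 18, 10]
12: 0xa6 (blk 10, set 2) → VC-HIT  vc=[4, 18, 6]
13: 0x6a (blk 6, set 2) → VC-HIT  vc=[4, 18, 10]

VC = [4, 18, 10]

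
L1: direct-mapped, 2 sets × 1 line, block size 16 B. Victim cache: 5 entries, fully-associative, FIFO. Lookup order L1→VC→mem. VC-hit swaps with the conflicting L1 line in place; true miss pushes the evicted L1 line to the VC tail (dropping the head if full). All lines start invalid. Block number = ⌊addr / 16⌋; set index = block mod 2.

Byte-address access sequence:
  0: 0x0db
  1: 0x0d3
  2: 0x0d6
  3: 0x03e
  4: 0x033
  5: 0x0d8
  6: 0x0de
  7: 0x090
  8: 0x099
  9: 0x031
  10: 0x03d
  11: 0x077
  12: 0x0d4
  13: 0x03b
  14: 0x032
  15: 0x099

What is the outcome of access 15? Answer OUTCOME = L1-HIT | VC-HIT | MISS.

OUTCOME = VC-HIT

0: 0xdb (blk 13, set 1) → MISS  vc=[]
1: 0xd3 (blk 13, set 1) → L1-HIT  vc=[]
2: 0xd6 (blk 13, set 1) → L1-HIT  vc=[]
3: 0x3e (blk 3, set 1) → MISS  vc=[13]
4: 0x33 (blk 3, set 1) → L1-HIT  vc=[13]
5: 0xd8 (blk 13, set 1) → VC-HIT  vc=[3]
6: 0xde (blk 13, set 1) → L1-HIT  vc=[3]
7: 0x90 (blk 9, set 1) → MISS  vc=[3, 13]
8: 0x99 (blk 9, set 1) → L1-HIT  vc=[3, 13]
9: 0x31 (blk 3, set 1) → VC-HIT  vc=[9, 13]
10: 0x3d (blk 3, set 1) → L1-HIT  vc=[9, 13]
11: 0x77 (blk 7, set 1) → MISS  vc=[9, 13, 3]
12: 0xd4 (blk 13, set 1) → VC-HIT  vc=[9, 7, 3]
13: 0x3b (blk 3, set 1) → VC-HIT  vc=[9, 7, 13]
14: 0x32 (blk 3, set 1) → L1-HIT  vc=[9, 7, 13]
15: 0x99 (blk 9, set 1) → VC-HIT  vc=[3, 7, 13]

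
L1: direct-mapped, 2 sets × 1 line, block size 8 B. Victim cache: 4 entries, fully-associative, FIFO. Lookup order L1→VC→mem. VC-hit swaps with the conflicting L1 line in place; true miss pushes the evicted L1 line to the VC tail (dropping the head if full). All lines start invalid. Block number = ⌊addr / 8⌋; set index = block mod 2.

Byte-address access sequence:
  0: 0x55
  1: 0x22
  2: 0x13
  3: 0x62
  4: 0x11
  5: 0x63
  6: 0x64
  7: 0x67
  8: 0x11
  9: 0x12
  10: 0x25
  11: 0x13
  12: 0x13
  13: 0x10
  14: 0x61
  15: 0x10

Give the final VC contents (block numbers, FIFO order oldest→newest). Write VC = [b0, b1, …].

#0 0x55→b10/s0 MISS; vc=[]
#1 0x22→b4/s0 MISS; vc=[10]
#2 0x13→b2/s0 MISS; vc=[10,4]
#3 0x62→b12/s0 MISS; vc=[10,4,2]
#4 0x11→b2/s0 VC-HIT; vc=[10,4,12]
#5 0x63→b12/s0 VC-HIT; vc=[10,4,2]
#6 0x64→b12/s0 L1-HIT; vc=[10,4,2]
#7 0x67→b12/s0 L1-HIT; vc=[10,4,2]
#8 0x11→b2/s0 VC-HIT; vc=[10,4,12]
#9 0x12→b2/s0 L1-HIT; vc=[10,4,12]
#10 0x25→b4/s0 VC-HIT; vc=[10,2,12]
#11 0x13→b2/s0 VC-HIT; vc=[10,4,12]
#12 0x13→b2/s0 L1-HIT; vc=[10,4,12]
#13 0x10→b2/s0 L1-HIT; vc=[10,4,12]
#14 0x61→b12/s0 VC-HIT; vc=[10,4,2]
#15 0x10→b2/s0 VC-HIT; vc=[10,4,12]

VC = [10, 4, 12]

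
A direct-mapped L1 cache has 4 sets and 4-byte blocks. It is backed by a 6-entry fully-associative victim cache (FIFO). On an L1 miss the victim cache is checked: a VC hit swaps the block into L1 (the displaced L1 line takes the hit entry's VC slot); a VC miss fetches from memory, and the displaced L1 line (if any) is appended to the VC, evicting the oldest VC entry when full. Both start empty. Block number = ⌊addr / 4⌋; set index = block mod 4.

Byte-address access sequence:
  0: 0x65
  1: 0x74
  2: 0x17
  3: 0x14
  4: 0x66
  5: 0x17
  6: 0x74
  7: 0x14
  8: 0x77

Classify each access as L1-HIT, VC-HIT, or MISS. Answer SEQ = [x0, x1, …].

  [0] addr=0x65 blk=25 s=1: MISS | VC []
  [1] addr=0x74 blk=29 s=1: MISS | VC [25]
  [2] addr=0x17 blk=5 s=1: MISS | VC [25, 29]
  [3] addr=0x14 blk=5 s=1: L1-HIT | VC [25, 29]
  [4] addr=0x66 blk=25 s=1: VC-HIT | VC [5, 29]
  [5] addr=0x17 blk=5 s=1: VC-HIT | VC [25, 29]
  [6] addr=0x74 blk=29 s=1: VC-HIT | VC [25, 5]
  [7] addr=0x14 blk=5 s=1: VC-HIT | VC [25, 29]
  [8] addr=0x77 blk=29 s=1: VC-HIT | VC [25, 5]

SEQ = [MISS, MISS, MISS, L1-HIT, VC-HIT, VC-HIT, VC-HIT, VC-HIT, VC-HIT]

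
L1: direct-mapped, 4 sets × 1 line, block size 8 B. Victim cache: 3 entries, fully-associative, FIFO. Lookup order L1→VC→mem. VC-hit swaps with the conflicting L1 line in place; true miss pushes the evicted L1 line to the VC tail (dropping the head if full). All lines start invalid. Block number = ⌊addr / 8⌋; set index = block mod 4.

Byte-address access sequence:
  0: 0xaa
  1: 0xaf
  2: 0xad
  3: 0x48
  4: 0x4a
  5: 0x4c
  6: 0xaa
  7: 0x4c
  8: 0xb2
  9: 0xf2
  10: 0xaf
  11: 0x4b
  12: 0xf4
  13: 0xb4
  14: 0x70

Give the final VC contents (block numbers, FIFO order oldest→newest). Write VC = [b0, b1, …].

0: 0xaa (blk 21, set 1) → MISS  vc=[]
1: 0xaf (blk 21, set 1) → L1-HIT  vc=[]
2: 0xad (blk 21, set 1) → L1-HIT  vc=[]
3: 0x48 (blk 9, set 1) → MISS  vc=[21]
4: 0x4a (blk 9, set 1) → L1-HIT  vc=[21]
5: 0x4c (blk 9, set 1) → L1-HIT  vc=[21]
6: 0xaa (blk 21, set 1) → VC-HIT  vc=[9]
7: 0x4c (blk 9, set 1) → VC-HIT  vc=[21]
8: 0xb2 (blk 22, set 2) → MISS  vc=[21]
9: 0xf2 (blk 30, set 2) → MISS  vc=[21, 22]
10: 0xaf (blk 21, set 1) → VC-HIT  vc=[9, 22]
11: 0x4b (blk 9, set 1) → VC-HIT  vc=[21, 22]
12: 0xf4 (blk 30, set 2) → L1-HIT  vc=[21, 22]
13: 0xb4 (blk 22, set 2) → VC-HIT  vc=[21, 30]
14: 0x70 (blk 14, set 2) → MISS  vc=[21, 30, 22]

VC = [21, 30, 22]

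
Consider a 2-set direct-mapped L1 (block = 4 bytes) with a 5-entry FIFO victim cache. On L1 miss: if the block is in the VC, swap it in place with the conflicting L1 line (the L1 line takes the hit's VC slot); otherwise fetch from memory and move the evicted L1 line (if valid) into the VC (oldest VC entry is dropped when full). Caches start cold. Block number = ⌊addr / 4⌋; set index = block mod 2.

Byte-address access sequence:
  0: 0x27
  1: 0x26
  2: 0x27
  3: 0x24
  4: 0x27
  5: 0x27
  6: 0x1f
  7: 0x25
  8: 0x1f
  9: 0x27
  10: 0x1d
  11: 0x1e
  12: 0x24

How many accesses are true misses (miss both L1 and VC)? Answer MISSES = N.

  [0] addr=0x27 blk=9 s=1: MISS | VC []
  [1] addr=0x26 blk=9 s=1: L1-HIT | VC []
  [2] addr=0x27 blk=9 s=1: L1-HIT | VC []
  [3] addr=0x24 blk=9 s=1: L1-HIT | VC []
  [4] addr=0x27 blk=9 s=1: L1-HIT | VC []
  [5] addr=0x27 blk=9 s=1: L1-HIT | VC []
  [6] addr=0x1f blk=7 s=1: MISS | VC [9]
  [7] addr=0x25 blk=9 s=1: VC-HIT | VC [7]
  [8] addr=0x1f blk=7 s=1: VC-HIT | VC [9]
  [9] addr=0x27 blk=9 s=1: VC-HIT | VC [7]
  [10] addr=0x1d blk=7 s=1: VC-HIT | VC [9]
  [11] addr=0x1e blk=7 s=1: L1-HIT | VC [9]
  [12] addr=0x24 blk=9 s=1: VC-HIT | VC [7]

MISSES = 2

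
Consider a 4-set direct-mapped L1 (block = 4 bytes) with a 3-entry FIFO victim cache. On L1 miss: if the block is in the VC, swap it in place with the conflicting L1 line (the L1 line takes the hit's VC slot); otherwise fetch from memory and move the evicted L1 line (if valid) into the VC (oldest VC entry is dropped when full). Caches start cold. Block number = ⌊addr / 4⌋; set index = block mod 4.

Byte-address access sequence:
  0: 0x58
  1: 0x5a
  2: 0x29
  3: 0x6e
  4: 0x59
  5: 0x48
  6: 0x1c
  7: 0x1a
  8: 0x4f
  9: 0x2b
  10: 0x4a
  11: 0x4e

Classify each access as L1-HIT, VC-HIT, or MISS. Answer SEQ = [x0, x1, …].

0: 0x58 (blk 22, set 2) → MISS  vc=[]
1: 0x5a (blk 22, set 2) → L1-HIT  vc=[]
2: 0x29 (blk 10, set 2) → MISS  vc=[22]
3: 0x6e (blk 27, set 3) → MISS  vc=[22]
4: 0x59 (blk 22, set 2) → VC-HIT  vc=[10]
5: 0x48 (blk 18, set 2) → MISS  vc=[10, 22]
6: 0x1c (blk 7, set 3) → MISS  vc=[10, 22, 27]
7: 0x1a (blk 6, set 2) → MISS  vc=[22, 27, 18]
8: 0x4f (blk 19, set 3) → MISS  vc=[27, 18, 7]
9: 0x2b (blk 10, set 2) → MISS  vc=[18, 7, 6]
10: 0x4a (blk 18, set 2) → VC-HIT  vc=[10, 7, 6]
11: 0x4e (blk 19, set 3) → L1-HIT  vc=[10, 7, 6]

SEQ = [MISS, L1-HIT, MISS, MISS, VC-HIT, MISS, MISS, MISS, MISS, MISS, VC-HIT, L1-HIT]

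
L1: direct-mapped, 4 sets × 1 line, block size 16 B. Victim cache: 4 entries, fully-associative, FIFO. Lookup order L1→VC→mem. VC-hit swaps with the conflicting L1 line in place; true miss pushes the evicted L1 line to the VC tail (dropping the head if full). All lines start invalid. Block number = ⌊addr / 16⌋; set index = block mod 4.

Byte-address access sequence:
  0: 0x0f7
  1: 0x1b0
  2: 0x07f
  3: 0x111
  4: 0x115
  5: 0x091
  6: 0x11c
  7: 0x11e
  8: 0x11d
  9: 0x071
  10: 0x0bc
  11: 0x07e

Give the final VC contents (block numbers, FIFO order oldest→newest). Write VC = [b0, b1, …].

#0 0xf7→b15/s3 MISS; vc=[]
#1 0x1b0→b27/s3 MISS; vc=[15]
#2 0x7f→b7/s3 MISS; vc=[15,27]
#3 0x111→b17/s1 MISS; vc=[15,27]
#4 0x115→b17/s1 L1-HIT; vc=[15,27]
#5 0x91→b9/s1 MISS; vc=[15,27,17]
#6 0x11c→b17/s1 VC-HIT; vc=[15,27,9]
#7 0x11e→b17/s1 L1-HIT; vc=[15,27,9]
#8 0x11d→b17/s1 L1-HIT; vc=[15,27,9]
#9 0x71→b7/s3 L1-HIT; vc=[15,27,9]
#10 0xbc→b11/s3 MISS; vc=[15,27,9,7]
#11 0x7e→b7/s3 VC-HIT; vc=[15,27,9,11]

VC = [15, 27, 9, 11]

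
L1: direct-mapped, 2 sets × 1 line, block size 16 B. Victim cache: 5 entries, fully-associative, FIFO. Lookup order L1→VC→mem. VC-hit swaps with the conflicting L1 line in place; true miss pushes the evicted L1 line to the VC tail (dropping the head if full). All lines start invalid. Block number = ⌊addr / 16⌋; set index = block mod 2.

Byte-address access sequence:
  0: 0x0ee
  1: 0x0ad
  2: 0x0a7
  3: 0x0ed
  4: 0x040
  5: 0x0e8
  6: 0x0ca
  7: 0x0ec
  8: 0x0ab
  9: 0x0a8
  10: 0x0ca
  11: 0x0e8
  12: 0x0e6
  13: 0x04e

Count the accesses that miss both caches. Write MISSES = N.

MISSES = 4

  [0] addr=0xee blk=14 s=0: MISS | VC []
  [1] addr=0xad blk=10 s=0: MISS | VC [14]
  [2] addr=0xa7 blk=10 s=0: L1-HIT | VC [14]
  [3] addr=0xed blk=14 s=0: VC-HIT | VC [10]
  [4] addr=0x40 blk=4 s=0: MISS | VC [10, 14]
  [5] addr=0xe8 blk=14 s=0: VC-HIT | VC [10, 4]
  [6] addr=0xca blk=12 s=0: MISS | VC [10, 4, 14]
  [7] addr=0xec blk=14 s=0: VC-HIT | VC [10, 4, 12]
  [8] addr=0xab blk=10 s=0: VC-HIT | VC [14, 4, 12]
  [9] addr=0xa8 blk=10 s=0: L1-HIT | VC [14, 4, 12]
  [10] addr=0xca blk=12 s=0: VC-HIT | VC [14, 4, 10]
  [11] addr=0xe8 blk=14 s=0: VC-HIT | VC [12, 4, 10]
  [12] addr=0xe6 blk=14 s=0: L1-HIT | VC [12, 4, 10]
  [13] addr=0x4e blk=4 s=0: VC-HIT | VC [12, 14, 10]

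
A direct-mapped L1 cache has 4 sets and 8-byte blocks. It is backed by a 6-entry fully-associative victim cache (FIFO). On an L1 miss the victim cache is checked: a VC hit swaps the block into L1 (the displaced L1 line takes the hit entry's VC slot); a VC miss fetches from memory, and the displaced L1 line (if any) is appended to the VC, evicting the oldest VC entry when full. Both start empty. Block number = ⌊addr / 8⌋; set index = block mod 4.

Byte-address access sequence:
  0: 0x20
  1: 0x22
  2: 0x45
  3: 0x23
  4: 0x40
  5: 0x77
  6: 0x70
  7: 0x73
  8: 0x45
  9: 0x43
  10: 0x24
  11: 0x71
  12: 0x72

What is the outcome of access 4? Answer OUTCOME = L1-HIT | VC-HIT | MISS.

#0 0x20→b4/s0 MISS; vc=[]
#1 0x22→b4/s0 L1-HIT; vc=[]
#2 0x45→b8/s0 MISS; vc=[4]
#3 0x23→b4/s0 VC-HIT; vc=[8]
#4 0x40→b8/s0 VC-HIT; vc=[4]
#5 0x77→b14/s2 MISS; vc=[4]
#6 0x70→b14/s2 L1-HIT; vc=[4]
#7 0x73→b14/s2 L1-HIT; vc=[4]
#8 0x45→b8/s0 L1-HIT; vc=[4]
#9 0x43→b8/s0 L1-HIT; vc=[4]
#10 0x24→b4/s0 VC-HIT; vc=[8]
#11 0x71→b14/s2 L1-HIT; vc=[8]
#12 0x72→b14/s2 L1-HIT; vc=[8]

OUTCOME = VC-HIT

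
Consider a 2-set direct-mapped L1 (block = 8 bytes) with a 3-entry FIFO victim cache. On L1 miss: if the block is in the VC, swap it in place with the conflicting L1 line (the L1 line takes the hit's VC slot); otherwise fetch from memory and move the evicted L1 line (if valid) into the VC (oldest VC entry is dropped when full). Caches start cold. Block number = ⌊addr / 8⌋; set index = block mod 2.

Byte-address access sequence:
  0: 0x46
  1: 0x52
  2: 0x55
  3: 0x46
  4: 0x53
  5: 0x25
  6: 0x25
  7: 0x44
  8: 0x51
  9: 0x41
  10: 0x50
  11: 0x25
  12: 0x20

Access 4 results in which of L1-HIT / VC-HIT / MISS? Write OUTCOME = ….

OUTCOME = VC-HIT

0: 0x46 (blk 8, set 0) → MISS  vc=[]
1: 0x52 (blk 10, set 0) → MISS  vc=[8]
2: 0x55 (blk 10, set 0) → L1-HIT  vc=[8]
3: 0x46 (blk 8, set 0) → VC-HIT  vc=[10]
4: 0x53 (blk 10, set 0) → VC-HIT  vc=[8]
5: 0x25 (blk 4, set 0) → MISS  vc=[8, 10]
6: 0x25 (blk 4, set 0) → L1-HIT  vc=[8, 10]
7: 0x44 (blk 8, set 0) → VC-HIT  vc=[4, 10]
8: 0x51 (blk 10, set 0) → VC-HIT  vc=[4, 8]
9: 0x41 (blk 8, set 0) → VC-HIT  vc=[4, 10]
10: 0x50 (blk 10, set 0) → VC-HIT  vc=[4, 8]
11: 0x25 (blk 4, set 0) → VC-HIT  vc=[10, 8]
12: 0x20 (blk 4, set 0) → L1-HIT  vc=[10, 8]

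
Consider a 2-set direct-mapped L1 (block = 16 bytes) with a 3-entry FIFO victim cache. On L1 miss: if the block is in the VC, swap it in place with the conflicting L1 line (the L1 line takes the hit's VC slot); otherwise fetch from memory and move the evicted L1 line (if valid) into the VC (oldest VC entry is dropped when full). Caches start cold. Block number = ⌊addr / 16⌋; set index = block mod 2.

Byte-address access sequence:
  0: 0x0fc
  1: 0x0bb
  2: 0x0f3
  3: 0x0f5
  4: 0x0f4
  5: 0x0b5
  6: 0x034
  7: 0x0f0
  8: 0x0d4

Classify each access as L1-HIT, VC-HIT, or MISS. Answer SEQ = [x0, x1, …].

SEQ = [MISS, MISS, VC-HIT, L1-HIT, L1-HIT, VC-HIT, MISS, VC-HIT, MISS]

0: 0xfc (blk 15, set 1) → MISS  vc=[]
1: 0xbb (blk 11, set 1) → MISS  vc=[15]
2: 0xf3 (blk 15, set 1) → VC-HIT  vc=[11]
3: 0xf5 (blk 15, set 1) → L1-HIT  vc=[11]
4: 0xf4 (blk 15, set 1) → L1-HIT  vc=[11]
5: 0xb5 (blk 11, set 1) → VC-HIT  vc=[15]
6: 0x34 (blk 3, set 1) → MISS  vc=[15, 11]
7: 0xf0 (blk 15, set 1) → VC-HIT  vc=[3, 11]
8: 0xd4 (blk 13, set 1) → MISS  vc=[3, 11, 15]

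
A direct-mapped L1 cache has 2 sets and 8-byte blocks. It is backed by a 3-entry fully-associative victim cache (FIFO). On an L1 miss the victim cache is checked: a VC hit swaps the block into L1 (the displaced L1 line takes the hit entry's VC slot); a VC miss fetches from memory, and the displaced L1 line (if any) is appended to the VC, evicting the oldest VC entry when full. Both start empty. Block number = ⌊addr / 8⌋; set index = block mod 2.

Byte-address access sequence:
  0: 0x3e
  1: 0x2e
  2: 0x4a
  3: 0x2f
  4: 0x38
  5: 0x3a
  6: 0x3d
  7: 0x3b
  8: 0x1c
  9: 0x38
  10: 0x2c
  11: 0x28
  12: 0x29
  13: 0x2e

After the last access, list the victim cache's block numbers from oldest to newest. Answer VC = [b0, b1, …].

#0 0x3e→b7/s1 MISS; vc=[]
#1 0x2e→b5/s1 MISS; vc=[7]
#2 0x4a→b9/s1 MISS; vc=[7,5]
#3 0x2f→b5/s1 VC-HIT; vc=[7,9]
#4 0x38→b7/s1 VC-HIT; vc=[5,9]
#5 0x3a→b7/s1 L1-HIT; vc=[5,9]
#6 0x3d→b7/s1 L1-HIT; vc=[5,9]
#7 0x3b→b7/s1 L1-HIT; vc=[5,9]
#8 0x1c→b3/s1 MISS; vc=[5,9,7]
#9 0x38→b7/s1 VC-HIT; vc=[5,9,3]
#10 0x2c→b5/s1 VC-HIT; vc=[7,9,3]
#11 0x28→b5/s1 L1-HIT; vc=[7,9,3]
#12 0x29→b5/s1 L1-HIT; vc=[7,9,3]
#13 0x2e→b5/s1 L1-HIT; vc=[7,9,3]

VC = [7, 9, 3]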